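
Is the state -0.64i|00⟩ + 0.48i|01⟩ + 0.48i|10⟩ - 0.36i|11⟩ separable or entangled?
Separable

Writing the state as a|00⟩ + b|01⟩ + c|10⟩ + d|11⟩, it is a product state iff ad − bc = 0.
Here (a, b, c, d) = (-0.64i, 0.48i, 0.48i, -0.36i): ad − bc = (-0.64i)(-0.36i) − (0.48i)(0.48i) = 0, so the state is separable.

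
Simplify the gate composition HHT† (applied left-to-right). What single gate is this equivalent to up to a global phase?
T†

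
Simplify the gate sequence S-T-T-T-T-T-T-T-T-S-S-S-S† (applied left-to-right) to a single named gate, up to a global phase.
S†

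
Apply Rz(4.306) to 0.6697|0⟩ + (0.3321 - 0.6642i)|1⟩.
(-0.3682 - 0.5594i)|0⟩ + (0.3722 + 0.6426i)|1⟩

Rz(4.306) = [[e^(−iθ/2), 0], [0, e^(iθ/2)]] with e^(±iθ/2) = cos(θ/2) ± i·sin(θ/2); θ = 4.306, cos(θ/2) ≈ -0.549866, sin(θ/2) ≈ 0.835253.
With a = amp(|0⟩) = 0.6697 and b = amp(|1⟩) = (0.3321 - 0.6642i):
new amp(|0⟩) = (-0.549866 - 0.835253i)·a = (-0.3682 - 0.5594i)
new amp(|1⟩) = (-0.549866 + 0.835253i)·b = (0.3722 + 0.6426i)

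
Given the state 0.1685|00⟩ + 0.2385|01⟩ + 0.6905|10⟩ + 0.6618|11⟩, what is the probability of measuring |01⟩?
0.05688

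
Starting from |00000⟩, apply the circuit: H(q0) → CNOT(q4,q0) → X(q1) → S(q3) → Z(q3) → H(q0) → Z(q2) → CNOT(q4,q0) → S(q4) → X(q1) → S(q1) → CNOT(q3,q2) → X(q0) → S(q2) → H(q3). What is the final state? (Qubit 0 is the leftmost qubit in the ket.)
1/√2|10000⟩ + 1/√2|10010⟩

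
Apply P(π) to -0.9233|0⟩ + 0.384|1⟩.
-0.9233|0⟩ - 0.384|1⟩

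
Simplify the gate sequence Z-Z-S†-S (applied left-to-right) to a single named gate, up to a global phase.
I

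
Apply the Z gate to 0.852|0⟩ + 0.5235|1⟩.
0.852|0⟩ - 0.5235|1⟩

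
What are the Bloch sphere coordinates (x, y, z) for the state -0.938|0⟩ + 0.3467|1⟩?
(-0.6504, 0, 0.7596)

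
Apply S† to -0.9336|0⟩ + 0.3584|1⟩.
-0.9336|0⟩ - 0.3584i|1⟩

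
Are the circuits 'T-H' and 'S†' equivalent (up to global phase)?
No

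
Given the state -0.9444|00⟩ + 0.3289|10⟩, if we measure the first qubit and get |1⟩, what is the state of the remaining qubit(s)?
|0⟩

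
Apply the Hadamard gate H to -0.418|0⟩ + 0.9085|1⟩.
0.3468|0⟩ - 0.938|1⟩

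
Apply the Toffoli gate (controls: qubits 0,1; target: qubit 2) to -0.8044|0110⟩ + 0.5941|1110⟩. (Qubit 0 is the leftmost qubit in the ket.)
-0.8044|0110⟩ + 0.5941|1100⟩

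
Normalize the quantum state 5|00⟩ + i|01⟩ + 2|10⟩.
0.9129|00⟩ + 0.1826i|01⟩ + 0.3651|10⟩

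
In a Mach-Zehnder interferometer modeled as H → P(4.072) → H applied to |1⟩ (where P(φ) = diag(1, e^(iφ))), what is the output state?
(0.7988 + 0.4009i)|0⟩ + (0.2012 - 0.4009i)|1⟩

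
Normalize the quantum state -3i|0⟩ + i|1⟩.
-0.9487i|0⟩ + 0.3162i|1⟩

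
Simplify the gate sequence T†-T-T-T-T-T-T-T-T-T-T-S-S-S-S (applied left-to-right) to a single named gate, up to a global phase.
T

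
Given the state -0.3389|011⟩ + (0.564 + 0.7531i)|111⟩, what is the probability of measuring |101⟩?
0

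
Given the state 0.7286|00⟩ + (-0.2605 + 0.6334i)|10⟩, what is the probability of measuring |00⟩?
0.5309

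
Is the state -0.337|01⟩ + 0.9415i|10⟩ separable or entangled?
Entangled

Writing the state as a|00⟩ + b|01⟩ + c|10⟩ + d|11⟩, it is a product state iff ad − bc = 0.
Here (a, b, c, d) = (0, -0.337, 0.9415i, 0): ad − bc = (0)(0) − (-0.337)(0.9415i) = 0.3173i ≠ 0, so the state is entangled.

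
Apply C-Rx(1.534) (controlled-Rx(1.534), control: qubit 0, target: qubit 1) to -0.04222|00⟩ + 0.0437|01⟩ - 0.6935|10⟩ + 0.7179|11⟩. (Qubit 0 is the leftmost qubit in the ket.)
-0.04222|00⟩ + 0.0437|01⟩ + (-0.4993 - 0.4982i)|10⟩ + (0.5169 + 0.4813i)|11⟩

C-Rx(1.534) leaves the control-|0⟩ kets |00⟩, |01⟩ unchanged and applies Rx(1.534) to qubit 1 on the control-|1⟩ pair (|10⟩, |11⟩).
Rx(1.534) = [[cos(θ/2), −i·sin(θ/2)], [−i·sin(θ/2), cos(θ/2)]]; θ = 1.534, cos(θ/2) ≈ 0.719996, sin(θ/2) ≈ 0.693978.
With a = amp(|10⟩) = -0.6935 and b = amp(|11⟩) = 0.7179:
new amp(|10⟩) = (0.719996)·a + (-0.693978i)·b = (-0.4993 - 0.4982i)
new amp(|11⟩) = (-0.693978i)·a + (0.719996)·b = (0.5169 + 0.4813i)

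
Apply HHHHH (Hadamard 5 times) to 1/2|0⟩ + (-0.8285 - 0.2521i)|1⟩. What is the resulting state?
(-0.2323 - 0.1783i)|0⟩ + (0.9394 + 0.1783i)|1⟩

H² = I, so H^5 = H: a single Hadamard. With (a, b) = (1/2, (-0.8285 - 0.2521i)), H gives ((a + b)/√2, (a − b)/√2) = ((-0.2323 - 0.1783i), (0.9394 + 0.1783i)).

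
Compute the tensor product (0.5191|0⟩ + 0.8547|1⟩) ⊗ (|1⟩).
0.5191|01⟩ + 0.8547|11⟩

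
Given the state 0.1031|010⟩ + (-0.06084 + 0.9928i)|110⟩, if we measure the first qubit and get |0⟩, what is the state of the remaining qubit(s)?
|10⟩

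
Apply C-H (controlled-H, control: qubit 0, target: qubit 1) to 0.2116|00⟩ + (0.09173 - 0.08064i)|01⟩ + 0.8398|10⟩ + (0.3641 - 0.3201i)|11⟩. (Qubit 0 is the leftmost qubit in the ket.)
0.2116|00⟩ + (0.09173 - 0.08064i)|01⟩ + (0.8513 - 0.2263i)|10⟩ + (0.3364 + 0.2263i)|11⟩

C-H leaves the control-|0⟩ kets |00⟩, |01⟩ unchanged and applies H to qubit 1 on the control-|1⟩ pair (|10⟩, |11⟩).
H = [[1/√2, 1/√2], [1/√2, -1/√2]].
With a = amp(|10⟩) = 0.8398 and b = amp(|11⟩) = (0.3641 - 0.3201i):
new amp(|10⟩) = (1/√2)·a + (1/√2)·b = (0.8513 - 0.2263i)
new amp(|11⟩) = (1/√2)·a + (-1/√2)·b = (0.3364 + 0.2263i)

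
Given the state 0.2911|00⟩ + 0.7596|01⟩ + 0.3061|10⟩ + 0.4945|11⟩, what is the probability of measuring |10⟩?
0.0937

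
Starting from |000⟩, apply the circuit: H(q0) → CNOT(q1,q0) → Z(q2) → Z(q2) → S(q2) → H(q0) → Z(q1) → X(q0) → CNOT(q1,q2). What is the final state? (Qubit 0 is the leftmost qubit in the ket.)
|100⟩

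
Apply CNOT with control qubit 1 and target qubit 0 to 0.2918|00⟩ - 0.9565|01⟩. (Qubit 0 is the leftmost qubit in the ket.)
0.2918|00⟩ - 0.9565|11⟩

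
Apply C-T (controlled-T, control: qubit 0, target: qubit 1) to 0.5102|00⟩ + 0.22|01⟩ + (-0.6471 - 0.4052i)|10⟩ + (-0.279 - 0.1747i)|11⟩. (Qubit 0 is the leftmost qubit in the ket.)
0.5102|00⟩ + 0.22|01⟩ + (-0.6471 - 0.4052i)|10⟩ + (-0.07375 - 0.3208i)|11⟩

C-T leaves the control-|0⟩ kets |00⟩, |01⟩ unchanged and applies T to qubit 1 on the control-|1⟩ pair (|10⟩, |11⟩).
T = [[1, 0], [0, (1/√2 + (1/√2)i)]].
With a = amp(|10⟩) = (-0.6471 - 0.4052i) and b = amp(|11⟩) = (-0.279 - 0.1747i):
new amp(|10⟩) = (1)·a = (-0.6471 - 0.4052i)
new amp(|11⟩) = (1/√2 + (1/√2)i)·b = (-0.07375 - 0.3208i)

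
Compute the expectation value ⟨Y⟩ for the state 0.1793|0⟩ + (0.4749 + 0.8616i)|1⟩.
0.309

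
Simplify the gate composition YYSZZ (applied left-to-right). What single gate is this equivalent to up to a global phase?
S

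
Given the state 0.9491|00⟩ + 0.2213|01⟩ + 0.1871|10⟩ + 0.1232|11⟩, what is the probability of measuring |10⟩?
0.03501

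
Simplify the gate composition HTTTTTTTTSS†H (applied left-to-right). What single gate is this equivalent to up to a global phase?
I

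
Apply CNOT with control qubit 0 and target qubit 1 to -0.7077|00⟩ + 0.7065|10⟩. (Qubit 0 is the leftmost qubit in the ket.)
-0.7077|00⟩ + 0.7065|11⟩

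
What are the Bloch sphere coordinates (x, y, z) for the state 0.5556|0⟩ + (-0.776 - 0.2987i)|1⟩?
(-0.8623, -0.3319, -0.3827)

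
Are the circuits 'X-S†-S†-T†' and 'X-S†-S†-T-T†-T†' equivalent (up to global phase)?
Yes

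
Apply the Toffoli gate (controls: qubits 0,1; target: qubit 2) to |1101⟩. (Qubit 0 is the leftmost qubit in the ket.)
|1111⟩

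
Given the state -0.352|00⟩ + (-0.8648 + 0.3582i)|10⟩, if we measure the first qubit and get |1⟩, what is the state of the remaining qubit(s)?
(-0.9239 + 0.3827i)|0⟩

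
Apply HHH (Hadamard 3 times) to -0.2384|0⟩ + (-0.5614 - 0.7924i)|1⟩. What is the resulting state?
(-0.5655 - 0.5603i)|0⟩ + (0.2284 + 0.5603i)|1⟩

H² = I, so H^3 = H: a single Hadamard. With (a, b) = (-0.2384, (-0.5614 - 0.7924i)), H gives ((a + b)/√2, (a − b)/√2) = ((-0.5655 - 0.5603i), (0.2284 + 0.5603i)).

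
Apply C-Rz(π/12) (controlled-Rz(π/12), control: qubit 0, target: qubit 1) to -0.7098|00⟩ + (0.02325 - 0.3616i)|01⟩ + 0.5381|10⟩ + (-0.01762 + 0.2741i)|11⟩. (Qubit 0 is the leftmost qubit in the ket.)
-0.7098|00⟩ + (0.02325 - 0.3616i)|01⟩ + (0.5335 - 0.07024i)|10⟩ + (-0.05325 + 0.2695i)|11⟩

C-Rz(π/12) leaves the control-|0⟩ kets |00⟩, |01⟩ unchanged and applies Rz(π/12) to qubit 1 on the control-|1⟩ pair (|10⟩, |11⟩).
Rz(π/12) = [[e^(−iθ/2), 0], [0, e^(iθ/2)]] with e^(±iθ/2) = cos(θ/2) ± i·sin(θ/2); θ = π/12, cos(θ/2) ≈ 0.991445, sin(θ/2) ≈ 0.130526.
With a = amp(|10⟩) = 0.5381 and b = amp(|11⟩) = (-0.01762 + 0.2741i):
new amp(|10⟩) = (0.991445 - 0.130526i)·a = (0.5335 - 0.07024i)
new amp(|11⟩) = (0.991445 + 0.130526i)·b = (-0.05325 + 0.2695i)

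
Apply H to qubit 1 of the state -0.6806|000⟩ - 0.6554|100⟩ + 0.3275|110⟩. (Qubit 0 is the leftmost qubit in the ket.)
-0.4813|000⟩ - 0.4813|010⟩ - 0.2319|100⟩ - 0.695|110⟩

H on qubit 1 mixes each pair of kets that differ only in qubit 1: amplitudes (a, b) of (|…0…⟩, |…1…⟩) become ((a + b)/√2, (a − b)/√2). Kets absent from the input have amplitude 0.
(|000⟩, |010⟩): (a, b) = (-0.6806, 0) → (-0.4813, -0.4813)
(|100⟩, |110⟩): (a, b) = (-0.6554, 0.3275) → (-0.2319, -0.695)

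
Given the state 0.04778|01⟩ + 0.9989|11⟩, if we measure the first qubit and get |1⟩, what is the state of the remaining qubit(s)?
|1⟩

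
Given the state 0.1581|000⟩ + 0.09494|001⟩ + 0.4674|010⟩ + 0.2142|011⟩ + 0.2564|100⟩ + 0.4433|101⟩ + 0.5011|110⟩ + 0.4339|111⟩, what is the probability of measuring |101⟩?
0.1965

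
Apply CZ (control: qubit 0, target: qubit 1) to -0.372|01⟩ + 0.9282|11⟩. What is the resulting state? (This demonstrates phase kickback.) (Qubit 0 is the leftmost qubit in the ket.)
-0.372|01⟩ - 0.9282|11⟩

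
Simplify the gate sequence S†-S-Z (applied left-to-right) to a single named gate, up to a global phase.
Z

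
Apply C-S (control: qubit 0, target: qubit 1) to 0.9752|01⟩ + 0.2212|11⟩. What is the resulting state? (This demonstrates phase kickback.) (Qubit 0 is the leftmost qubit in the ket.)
0.9752|01⟩ + 0.2212i|11⟩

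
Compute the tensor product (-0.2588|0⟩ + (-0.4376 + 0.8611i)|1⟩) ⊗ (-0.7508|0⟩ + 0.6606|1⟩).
0.1943|00⟩ - 0.171|01⟩ + (0.3286 - 0.6465i)|10⟩ + (-0.2891 + 0.5688i)|11⟩

amp(|b₁b₂…⟩) = product of the factor amplitudes for bits b₁, b₂, …; only kets whose every factor amplitude is nonzero survive.
|00⟩: (-0.2588)(-0.7508) = 0.1943
|01⟩: (-0.2588)(0.6606) = -0.171
|10⟩: (-0.4376 + 0.8611i)(-0.7508) = (0.3286 - 0.6465i)
|11⟩: (-0.4376 + 0.8611i)(0.6606) = (-0.2891 + 0.5688i)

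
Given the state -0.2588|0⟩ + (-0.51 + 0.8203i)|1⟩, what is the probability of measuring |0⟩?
0.06698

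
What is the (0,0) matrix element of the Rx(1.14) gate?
0.8419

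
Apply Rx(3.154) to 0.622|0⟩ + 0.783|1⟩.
(-0.003859 - 0.783i)|0⟩ + (-0.004857 - 0.622i)|1⟩

Rx(3.154) = [[cos(θ/2), −i·sin(θ/2)], [−i·sin(θ/2), cos(θ/2)]]; θ = 3.154, cos(θ/2) ≈ -0.00620363, sin(θ/2) ≈ 0.999981.
With a = amp(|0⟩) = 0.622 and b = amp(|1⟩) = 0.783:
new amp(|0⟩) = (-0.00620363)·a + (-0.999981i)·b = (-0.003859 - 0.783i)
new amp(|1⟩) = (-0.999981i)·a + (-0.00620363)·b = (-0.004857 - 0.622i)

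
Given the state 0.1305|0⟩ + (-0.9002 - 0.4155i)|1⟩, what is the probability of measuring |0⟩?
0.01703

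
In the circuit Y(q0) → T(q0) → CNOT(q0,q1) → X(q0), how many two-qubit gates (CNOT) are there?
1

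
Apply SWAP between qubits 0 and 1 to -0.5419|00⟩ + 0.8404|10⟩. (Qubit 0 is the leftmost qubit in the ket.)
-0.5419|00⟩ + 0.8404|01⟩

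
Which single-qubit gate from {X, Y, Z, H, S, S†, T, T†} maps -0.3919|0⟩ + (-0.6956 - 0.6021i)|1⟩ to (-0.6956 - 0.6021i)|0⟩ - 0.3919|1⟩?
X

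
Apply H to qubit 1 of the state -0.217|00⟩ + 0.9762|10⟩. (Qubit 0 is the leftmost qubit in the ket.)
-0.1534|00⟩ - 0.1534|01⟩ + 0.6903|10⟩ + 0.6903|11⟩

H on qubit 1 mixes each pair of kets that differ only in qubit 1: amplitudes (a, b) of (|…0…⟩, |…1…⟩) become ((a + b)/√2, (a − b)/√2). Kets absent from the input have amplitude 0.
(|00⟩, |01⟩): (a, b) = (-0.217, 0) → (-0.1534, -0.1534)
(|10⟩, |11⟩): (a, b) = (0.9762, 0) → (0.6903, 0.6903)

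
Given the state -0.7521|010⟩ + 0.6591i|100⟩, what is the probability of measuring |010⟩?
0.5657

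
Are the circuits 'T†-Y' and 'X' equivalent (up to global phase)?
No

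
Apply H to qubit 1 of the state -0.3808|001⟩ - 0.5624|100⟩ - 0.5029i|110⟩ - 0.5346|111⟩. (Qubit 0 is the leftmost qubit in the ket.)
-0.2693|001⟩ - 0.2693|011⟩ + (-0.3977 - 0.3556i)|100⟩ - 0.378|101⟩ + (-0.3977 + 0.3556i)|110⟩ + 0.378|111⟩

H on qubit 1 mixes each pair of kets that differ only in qubit 1: amplitudes (a, b) of (|…0…⟩, |…1…⟩) become ((a + b)/√2, (a − b)/√2). Kets absent from the input have amplitude 0.
(|001⟩, |011⟩): (a, b) = (-0.3808, 0) → (-0.2693, -0.2693)
(|100⟩, |110⟩): (a, b) = (-0.5624, -0.5029i) → ((-0.3977 - 0.3556i), (-0.3977 + 0.3556i))
(|101⟩, |111⟩): (a, b) = (0, -0.5346) → (-0.378, 0.378)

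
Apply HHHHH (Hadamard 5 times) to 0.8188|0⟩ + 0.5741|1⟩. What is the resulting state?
0.9849|0⟩ + 0.173|1⟩

H² = I, so H^5 = H: a single Hadamard. With (a, b) = (0.8188, 0.5741), H gives ((a + b)/√2, (a − b)/√2) = (0.9849, 0.173).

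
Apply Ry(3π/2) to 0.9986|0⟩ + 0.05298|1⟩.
-0.7436|0⟩ + 0.6687|1⟩

Ry(3π/2) = [[cos(θ/2), −sin(θ/2)], [sin(θ/2), cos(θ/2)]]; θ = 3π/2, cos(θ/2) ≈ -0.707107, sin(θ/2) ≈ 0.707107.
With a = amp(|0⟩) = 0.9986 and b = amp(|1⟩) = 0.05298:
new amp(|0⟩) = (-0.707107)·a + (-0.707107)·b = -0.7436
new amp(|1⟩) = (0.707107)·a + (-0.707107)·b = 0.6687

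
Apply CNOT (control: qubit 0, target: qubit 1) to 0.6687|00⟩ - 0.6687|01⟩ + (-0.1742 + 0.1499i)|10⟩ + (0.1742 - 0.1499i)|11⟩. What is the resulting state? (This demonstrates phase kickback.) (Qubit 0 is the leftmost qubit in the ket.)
0.6687|00⟩ - 0.6687|01⟩ + (0.1742 - 0.1499i)|10⟩ + (-0.1742 + 0.1499i)|11⟩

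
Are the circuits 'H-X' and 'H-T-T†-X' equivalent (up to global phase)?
Yes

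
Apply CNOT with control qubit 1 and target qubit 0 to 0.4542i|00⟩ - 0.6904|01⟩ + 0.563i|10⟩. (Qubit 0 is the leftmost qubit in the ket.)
0.4542i|00⟩ + 0.563i|10⟩ - 0.6904|11⟩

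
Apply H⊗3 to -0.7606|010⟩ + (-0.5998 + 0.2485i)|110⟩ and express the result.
(-0.481 + 0.08786i)|000⟩ + (-0.481 + 0.08786i)|001⟩ + (0.481 - 0.08786i)|010⟩ + (0.481 - 0.08786i)|011⟩ + (-0.05685 - 0.08786i)|100⟩ + (-0.05685 - 0.08786i)|101⟩ + (0.05685 + 0.08786i)|110⟩ + (0.05685 + 0.08786i)|111⟩

H⊗3 gives amp(|y⟩) = (1/2√2) Σ_x (−1)^(x·y) amp(|x⟩), where x·y is the number of positions in which both x and y have a 1.
|000⟩: (-0.7606 + (-0.5998 + 0.2485i))/(2√2) = (-0.481 + 0.08786i)
|001⟩: (-0.7606 + (-0.5998 + 0.2485i))/(2√2) = (-0.481 + 0.08786i)
|010⟩: (0.7606 - (-0.5998 + 0.2485i))/(2√2) = (0.481 - 0.08786i)
|011⟩: (0.7606 - (-0.5998 + 0.2485i))/(2√2) = (0.481 - 0.08786i)
|100⟩: (-0.7606 - (-0.5998 + 0.2485i))/(2√2) = (-0.05685 - 0.08786i)
|101⟩: (-0.7606 - (-0.5998 + 0.2485i))/(2√2) = (-0.05685 - 0.08786i)
|110⟩: (0.7606 + (-0.5998 + 0.2485i))/(2√2) = (0.05685 + 0.08786i)
|111⟩: (0.7606 + (-0.5998 + 0.2485i))/(2√2) = (0.05685 + 0.08786i)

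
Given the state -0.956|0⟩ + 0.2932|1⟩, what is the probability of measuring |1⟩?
0.08597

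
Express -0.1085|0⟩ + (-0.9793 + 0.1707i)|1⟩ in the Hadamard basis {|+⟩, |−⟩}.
(-0.7692 + 0.1207i)|+⟩ + (0.6157 - 0.1207i)|−⟩

With |ψ⟩ = α|0⟩ + β|1⟩, the Hadamard-basis coefficients are ⟨+|ψ⟩ = (α + β)/√2 and ⟨−|ψ⟩ = (α − β)/√2.
Here α = -0.1085, β = (-0.9793 + 0.1707i): (α + β)/√2 = (-0.7692 + 0.1207i), (α − β)/√2 = (0.6157 - 0.1207i).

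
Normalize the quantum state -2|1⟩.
-|1⟩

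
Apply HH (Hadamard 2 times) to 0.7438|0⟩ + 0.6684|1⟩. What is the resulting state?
0.7438|0⟩ + 0.6684|1⟩

H² = I, so an even number of Hadamards cancels: H^2 = I and the state is unchanged.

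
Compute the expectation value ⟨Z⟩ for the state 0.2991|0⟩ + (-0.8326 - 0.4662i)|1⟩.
-0.8211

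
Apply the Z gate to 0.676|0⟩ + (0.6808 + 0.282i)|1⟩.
0.676|0⟩ + (-0.6808 - 0.282i)|1⟩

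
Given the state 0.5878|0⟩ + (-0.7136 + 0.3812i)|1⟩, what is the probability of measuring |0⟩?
0.3455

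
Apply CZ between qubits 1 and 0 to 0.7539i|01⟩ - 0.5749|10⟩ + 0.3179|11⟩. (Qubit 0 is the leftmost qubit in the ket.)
0.7539i|01⟩ - 0.5749|10⟩ - 0.3179|11⟩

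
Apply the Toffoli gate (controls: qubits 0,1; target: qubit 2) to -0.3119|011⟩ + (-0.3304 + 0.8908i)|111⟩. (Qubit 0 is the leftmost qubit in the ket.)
-0.3119|011⟩ + (-0.3304 + 0.8908i)|110⟩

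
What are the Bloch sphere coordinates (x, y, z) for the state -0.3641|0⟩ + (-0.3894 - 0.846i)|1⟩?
(0.2836, 0.6161, -0.7348)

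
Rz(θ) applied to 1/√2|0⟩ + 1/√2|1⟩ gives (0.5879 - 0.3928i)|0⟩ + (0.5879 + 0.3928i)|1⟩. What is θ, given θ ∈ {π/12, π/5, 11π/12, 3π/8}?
3π/8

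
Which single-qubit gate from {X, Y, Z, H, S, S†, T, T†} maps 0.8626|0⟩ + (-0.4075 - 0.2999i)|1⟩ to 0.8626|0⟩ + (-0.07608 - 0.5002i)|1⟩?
T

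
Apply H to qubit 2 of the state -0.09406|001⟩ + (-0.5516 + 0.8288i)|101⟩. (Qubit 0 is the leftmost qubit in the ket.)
-0.06651|000⟩ + 0.06651|001⟩ + (-0.39 + 0.5861i)|100⟩ + (0.39 - 0.5861i)|101⟩

H on qubit 2 mixes each pair of kets that differ only in qubit 2: amplitudes (a, b) of (|…0…⟩, |…1…⟩) become ((a + b)/√2, (a − b)/√2). Kets absent from the input have amplitude 0.
(|000⟩, |001⟩): (a, b) = (0, -0.09406) → (-0.06651, 0.06651)
(|100⟩, |101⟩): (a, b) = (0, (-0.5516 + 0.8288i)) → ((-0.39 + 0.5861i), (0.39 - 0.5861i))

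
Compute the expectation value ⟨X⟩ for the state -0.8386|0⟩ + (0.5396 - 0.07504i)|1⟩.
-0.905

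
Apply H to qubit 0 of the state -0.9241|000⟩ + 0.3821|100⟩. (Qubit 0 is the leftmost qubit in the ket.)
-0.3833|000⟩ - 0.9236|100⟩

H on qubit 0 mixes each pair of kets that differ only in qubit 0: amplitudes (a, b) of (|…0…⟩, |…1…⟩) become ((a + b)/√2, (a − b)/√2). Kets absent from the input have amplitude 0.
(|000⟩, |100⟩): (a, b) = (-0.9241, 0.3821) → (-0.3833, -0.9236)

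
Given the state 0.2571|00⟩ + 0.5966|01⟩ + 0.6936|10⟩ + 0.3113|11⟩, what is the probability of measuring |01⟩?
0.3559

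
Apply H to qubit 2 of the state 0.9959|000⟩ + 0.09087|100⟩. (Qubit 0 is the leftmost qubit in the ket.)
0.7042|000⟩ + 0.7042|001⟩ + 0.06425|100⟩ + 0.06425|101⟩

H on qubit 2 mixes each pair of kets that differ only in qubit 2: amplitudes (a, b) of (|…0…⟩, |…1…⟩) become ((a + b)/√2, (a − b)/√2). Kets absent from the input have amplitude 0.
(|000⟩, |001⟩): (a, b) = (0.9959, 0) → (0.7042, 0.7042)
(|100⟩, |101⟩): (a, b) = (0.09087, 0) → (0.06425, 0.06425)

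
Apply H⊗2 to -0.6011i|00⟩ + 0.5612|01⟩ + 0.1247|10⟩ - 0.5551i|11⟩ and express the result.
(0.343 - 0.5781i)|00⟩ + (-0.2183 - 0.023i)|01⟩ + (0.2183 - 0.023i)|10⟩ + (-0.343 - 0.5781i)|11⟩

H⊗2 gives amp(|y⟩) = (1/2) Σ_x (−1)^(x·y) amp(|x⟩), where x·y is the number of positions in which both x and y have a 1.
|00⟩: (-0.6011i + 0.5612 + 0.1247 - 0.5551i)/2 = (0.343 - 0.5781i)
|01⟩: (-0.6011i - 0.5612 + 0.1247 + 0.5551i)/2 = (-0.2183 - 0.023i)
|10⟩: (-0.6011i + 0.5612 - 0.1247 + 0.5551i)/2 = (0.2183 - 0.023i)
|11⟩: (-0.6011i - 0.5612 - 0.1247 - 0.5551i)/2 = (-0.343 - 0.5781i)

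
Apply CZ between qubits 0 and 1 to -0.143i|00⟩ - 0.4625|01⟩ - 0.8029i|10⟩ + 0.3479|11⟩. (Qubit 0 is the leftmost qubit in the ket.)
-0.143i|00⟩ - 0.4625|01⟩ - 0.8029i|10⟩ - 0.3479|11⟩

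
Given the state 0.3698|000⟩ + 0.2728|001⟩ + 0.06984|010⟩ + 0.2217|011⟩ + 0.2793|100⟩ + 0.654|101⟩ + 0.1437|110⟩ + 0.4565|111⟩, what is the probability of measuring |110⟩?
0.02065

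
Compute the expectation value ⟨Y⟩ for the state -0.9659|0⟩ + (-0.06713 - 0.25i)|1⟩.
0.483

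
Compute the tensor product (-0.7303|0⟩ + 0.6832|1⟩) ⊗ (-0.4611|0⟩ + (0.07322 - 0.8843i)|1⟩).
0.3367|00⟩ + (-0.05347 + 0.6458i)|01⟩ - 0.315|10⟩ + (0.05002 - 0.6042i)|11⟩

amp(|b₁b₂…⟩) = product of the factor amplitudes for bits b₁, b₂, …; only kets whose every factor amplitude is nonzero survive.
|00⟩: (-0.7303)(-0.4611) = 0.3367
|01⟩: (-0.7303)(0.07322 - 0.8843i) = (-0.05347 + 0.6458i)
|10⟩: (0.6832)(-0.4611) = -0.315
|11⟩: (0.6832)(0.07322 - 0.8843i) = (0.05002 - 0.6042i)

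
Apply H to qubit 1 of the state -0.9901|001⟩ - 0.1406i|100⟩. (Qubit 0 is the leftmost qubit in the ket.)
-0.7001|001⟩ - 0.7001|011⟩ - 0.09942i|100⟩ - 0.09942i|110⟩

H on qubit 1 mixes each pair of kets that differ only in qubit 1: amplitudes (a, b) of (|…0…⟩, |…1…⟩) become ((a + b)/√2, (a − b)/√2). Kets absent from the input have amplitude 0.
(|001⟩, |011⟩): (a, b) = (-0.9901, 0) → (-0.7001, -0.7001)
(|100⟩, |110⟩): (a, b) = (-0.1406i, 0) → (-0.09942i, -0.09942i)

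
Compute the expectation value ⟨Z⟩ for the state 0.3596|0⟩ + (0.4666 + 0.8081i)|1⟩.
-0.7414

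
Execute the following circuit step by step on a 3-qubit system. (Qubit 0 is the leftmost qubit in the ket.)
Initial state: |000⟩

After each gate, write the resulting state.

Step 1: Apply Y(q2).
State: i|001⟩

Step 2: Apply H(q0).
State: (1/√2)i|001⟩ + (1/√2)i|101⟩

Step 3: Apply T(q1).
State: (1/√2)i|001⟩ + (1/√2)i|101⟩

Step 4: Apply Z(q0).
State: (1/√2)i|001⟩ - (1/√2)i|101⟩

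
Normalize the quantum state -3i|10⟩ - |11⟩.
-0.9487i|10⟩ - 0.3162|11⟩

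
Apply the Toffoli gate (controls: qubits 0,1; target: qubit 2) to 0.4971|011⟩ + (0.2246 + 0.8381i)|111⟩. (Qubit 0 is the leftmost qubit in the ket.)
0.4971|011⟩ + (0.2246 + 0.8381i)|110⟩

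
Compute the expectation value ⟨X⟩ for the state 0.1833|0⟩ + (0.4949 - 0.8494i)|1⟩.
0.1814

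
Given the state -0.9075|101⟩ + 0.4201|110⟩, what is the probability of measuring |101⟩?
0.8236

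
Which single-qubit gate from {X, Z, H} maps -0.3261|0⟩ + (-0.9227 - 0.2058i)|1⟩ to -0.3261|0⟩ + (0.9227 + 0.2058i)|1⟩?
Z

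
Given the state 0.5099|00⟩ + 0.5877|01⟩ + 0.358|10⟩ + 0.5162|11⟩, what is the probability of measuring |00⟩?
0.26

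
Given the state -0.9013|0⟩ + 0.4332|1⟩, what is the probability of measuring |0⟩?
0.8123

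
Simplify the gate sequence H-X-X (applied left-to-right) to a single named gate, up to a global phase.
H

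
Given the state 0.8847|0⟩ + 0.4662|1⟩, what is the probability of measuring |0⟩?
0.7827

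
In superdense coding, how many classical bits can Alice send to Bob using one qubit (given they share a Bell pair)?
2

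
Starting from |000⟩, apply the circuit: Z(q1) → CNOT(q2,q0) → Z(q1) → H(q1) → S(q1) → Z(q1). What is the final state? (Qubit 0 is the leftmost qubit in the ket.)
1/√2|000⟩ - (1/√2)i|010⟩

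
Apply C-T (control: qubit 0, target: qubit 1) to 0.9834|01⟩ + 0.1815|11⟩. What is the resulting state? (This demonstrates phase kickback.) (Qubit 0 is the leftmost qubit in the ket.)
0.9834|01⟩ + (0.1283 + 0.1283i)|11⟩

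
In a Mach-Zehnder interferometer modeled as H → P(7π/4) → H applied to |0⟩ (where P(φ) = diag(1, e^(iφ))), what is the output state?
(0.8536 - (1/√8)i)|0⟩ + (0.1464 + (1/√8)i)|1⟩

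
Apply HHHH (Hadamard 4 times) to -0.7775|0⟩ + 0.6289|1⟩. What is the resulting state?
-0.7775|0⟩ + 0.6289|1⟩

H² = I, so an even number of Hadamards cancels: H^4 = I and the state is unchanged.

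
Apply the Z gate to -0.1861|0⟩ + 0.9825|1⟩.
-0.1861|0⟩ - 0.9825|1⟩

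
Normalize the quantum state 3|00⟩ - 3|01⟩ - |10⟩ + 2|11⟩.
0.6255|00⟩ - 0.6255|01⟩ - 0.2085|10⟩ + 0.417|11⟩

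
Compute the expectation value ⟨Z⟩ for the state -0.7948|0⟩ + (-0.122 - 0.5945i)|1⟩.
0.2634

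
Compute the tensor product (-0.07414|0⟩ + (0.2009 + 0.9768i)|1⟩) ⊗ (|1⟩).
-0.07414|01⟩ + (0.2009 + 0.9768i)|11⟩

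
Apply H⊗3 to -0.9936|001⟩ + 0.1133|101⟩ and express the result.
-0.3112|000⟩ + 0.3112|001⟩ - 0.3112|010⟩ + 0.3112|011⟩ - 0.3913|100⟩ + 0.3913|101⟩ - 0.3913|110⟩ + 0.3913|111⟩

H⊗3 gives amp(|y⟩) = (1/2√2) Σ_x (−1)^(x·y) amp(|x⟩), where x·y is the number of positions in which both x and y have a 1.
|000⟩: (-0.9936 + 0.1133)/(2√2) = -0.3112
|001⟩: (0.9936 - 0.1133)/(2√2) = 0.3112
|010⟩: (-0.9936 + 0.1133)/(2√2) = -0.3112
|011⟩: (0.9936 - 0.1133)/(2√2) = 0.3112
|100⟩: (-0.9936 - 0.1133)/(2√2) = -0.3913
|101⟩: (0.9936 + 0.1133)/(2√2) = 0.3913
|110⟩: (-0.9936 - 0.1133)/(2√2) = -0.3913
|111⟩: (0.9936 + 0.1133)/(2√2) = 0.3913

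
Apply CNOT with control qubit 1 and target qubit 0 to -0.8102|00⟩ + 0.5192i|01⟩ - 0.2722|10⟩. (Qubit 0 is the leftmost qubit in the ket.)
-0.8102|00⟩ - 0.2722|10⟩ + 0.5192i|11⟩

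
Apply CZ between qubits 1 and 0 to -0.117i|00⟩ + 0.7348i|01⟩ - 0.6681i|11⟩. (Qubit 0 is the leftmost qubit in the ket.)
-0.117i|00⟩ + 0.7348i|01⟩ + 0.6681i|11⟩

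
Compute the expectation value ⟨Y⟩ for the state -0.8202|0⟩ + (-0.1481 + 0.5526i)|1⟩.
-0.9065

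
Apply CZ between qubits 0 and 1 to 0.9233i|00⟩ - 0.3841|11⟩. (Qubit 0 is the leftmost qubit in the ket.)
0.9233i|00⟩ + 0.3841|11⟩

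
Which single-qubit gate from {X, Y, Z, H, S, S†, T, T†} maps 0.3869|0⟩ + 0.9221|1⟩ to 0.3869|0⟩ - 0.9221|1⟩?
Z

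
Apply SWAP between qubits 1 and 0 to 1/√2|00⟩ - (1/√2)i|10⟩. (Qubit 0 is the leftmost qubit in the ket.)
1/√2|00⟩ - (1/√2)i|01⟩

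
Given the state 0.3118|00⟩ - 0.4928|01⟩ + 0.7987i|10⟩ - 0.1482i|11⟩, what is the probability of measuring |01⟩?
0.2429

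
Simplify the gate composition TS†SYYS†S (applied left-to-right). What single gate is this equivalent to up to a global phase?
T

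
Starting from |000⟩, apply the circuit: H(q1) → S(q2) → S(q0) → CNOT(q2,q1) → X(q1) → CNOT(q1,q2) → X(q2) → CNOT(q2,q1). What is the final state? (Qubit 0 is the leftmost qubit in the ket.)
1/√2|010⟩ + 1/√2|011⟩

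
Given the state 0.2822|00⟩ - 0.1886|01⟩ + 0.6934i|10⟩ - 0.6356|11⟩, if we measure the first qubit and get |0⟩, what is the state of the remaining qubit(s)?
0.8314|0⟩ - 0.5557|1⟩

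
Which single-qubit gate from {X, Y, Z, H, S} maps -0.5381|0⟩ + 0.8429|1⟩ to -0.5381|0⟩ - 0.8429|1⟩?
Z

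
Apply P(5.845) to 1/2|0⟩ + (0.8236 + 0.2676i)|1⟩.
1/2|0⟩ + (0.8593 - 0.1071i)|1⟩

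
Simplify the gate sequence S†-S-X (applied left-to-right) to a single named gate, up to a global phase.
X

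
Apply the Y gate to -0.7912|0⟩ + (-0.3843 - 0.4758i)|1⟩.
(-0.4758 + 0.3843i)|0⟩ - 0.7912i|1⟩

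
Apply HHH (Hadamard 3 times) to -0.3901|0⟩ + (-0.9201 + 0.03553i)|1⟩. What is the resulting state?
(-0.9265 + 0.02512i)|0⟩ + (0.3748 - 0.02512i)|1⟩

H² = I, so H^3 = H: a single Hadamard. With (a, b) = (-0.3901, (-0.9201 + 0.03553i)), H gives ((a + b)/√2, (a − b)/√2) = ((-0.9265 + 0.02512i), (0.3748 - 0.02512i)).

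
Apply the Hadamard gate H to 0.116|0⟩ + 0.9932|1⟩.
0.7843|0⟩ - 0.6203|1⟩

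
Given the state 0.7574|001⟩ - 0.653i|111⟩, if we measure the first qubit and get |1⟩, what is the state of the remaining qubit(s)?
-i|11⟩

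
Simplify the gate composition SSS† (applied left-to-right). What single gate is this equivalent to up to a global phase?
S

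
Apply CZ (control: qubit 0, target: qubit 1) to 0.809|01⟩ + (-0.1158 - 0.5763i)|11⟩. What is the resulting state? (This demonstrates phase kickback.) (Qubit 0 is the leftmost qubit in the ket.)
0.809|01⟩ + (0.1158 + 0.5763i)|11⟩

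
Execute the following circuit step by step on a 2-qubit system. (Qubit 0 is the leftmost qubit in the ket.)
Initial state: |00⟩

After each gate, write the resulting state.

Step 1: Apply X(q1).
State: |01⟩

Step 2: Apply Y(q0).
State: i|11⟩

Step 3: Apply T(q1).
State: (-1/√2 + (1/√2)i)|11⟩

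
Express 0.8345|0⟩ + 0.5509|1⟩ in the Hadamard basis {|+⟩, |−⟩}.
0.9796|+⟩ + 0.2005|−⟩

With |ψ⟩ = α|0⟩ + β|1⟩, the Hadamard-basis coefficients are ⟨+|ψ⟩ = (α + β)/√2 and ⟨−|ψ⟩ = (α − β)/√2.
Here α = 0.8345, β = 0.5509: (α + β)/√2 = 0.9796, (α − β)/√2 = 0.2005.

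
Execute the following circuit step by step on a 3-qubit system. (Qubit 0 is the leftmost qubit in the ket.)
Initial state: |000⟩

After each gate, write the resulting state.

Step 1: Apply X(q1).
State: |010⟩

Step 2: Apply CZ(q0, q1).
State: |010⟩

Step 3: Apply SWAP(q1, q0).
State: |100⟩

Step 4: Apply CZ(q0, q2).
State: |100⟩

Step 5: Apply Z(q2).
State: |100⟩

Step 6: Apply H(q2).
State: 1/√2|100⟩ + 1/√2|101⟩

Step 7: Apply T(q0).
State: (1/2 + (1/2)i)|100⟩ + (1/2 + (1/2)i)|101⟩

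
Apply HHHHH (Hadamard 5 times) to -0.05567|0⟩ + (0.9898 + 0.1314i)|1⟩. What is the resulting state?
(0.6605 + 0.09291i)|0⟩ + (-0.7393 - 0.09291i)|1⟩

H² = I, so H^5 = H: a single Hadamard. With (a, b) = (-0.05567, (0.9898 + 0.1314i)), H gives ((a + b)/√2, (a − b)/√2) = ((0.6605 + 0.09291i), (-0.7393 - 0.09291i)).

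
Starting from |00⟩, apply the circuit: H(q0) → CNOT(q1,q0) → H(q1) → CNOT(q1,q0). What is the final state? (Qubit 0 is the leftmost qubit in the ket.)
1/2|00⟩ + 1/2|01⟩ + 1/2|10⟩ + 1/2|11⟩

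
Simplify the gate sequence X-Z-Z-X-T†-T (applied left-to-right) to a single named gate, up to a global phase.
I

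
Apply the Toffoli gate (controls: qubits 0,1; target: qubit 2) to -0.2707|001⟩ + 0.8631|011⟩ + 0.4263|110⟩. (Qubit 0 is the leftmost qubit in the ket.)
-0.2707|001⟩ + 0.8631|011⟩ + 0.4263|111⟩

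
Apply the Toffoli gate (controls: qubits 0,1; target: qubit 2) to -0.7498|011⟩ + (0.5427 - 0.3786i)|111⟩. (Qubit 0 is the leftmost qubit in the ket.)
-0.7498|011⟩ + (0.5427 - 0.3786i)|110⟩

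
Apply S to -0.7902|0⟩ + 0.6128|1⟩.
-0.7902|0⟩ + 0.6128i|1⟩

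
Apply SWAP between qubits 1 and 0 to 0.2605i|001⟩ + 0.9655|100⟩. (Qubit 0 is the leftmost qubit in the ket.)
0.2605i|001⟩ + 0.9655|010⟩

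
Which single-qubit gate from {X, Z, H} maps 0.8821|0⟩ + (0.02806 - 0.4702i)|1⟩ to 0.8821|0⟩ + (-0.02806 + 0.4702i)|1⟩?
Z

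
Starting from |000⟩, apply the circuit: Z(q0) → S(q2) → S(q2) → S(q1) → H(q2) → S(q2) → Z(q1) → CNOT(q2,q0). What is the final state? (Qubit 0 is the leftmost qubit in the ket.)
1/√2|000⟩ + (1/√2)i|101⟩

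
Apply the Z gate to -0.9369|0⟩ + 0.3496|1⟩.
-0.9369|0⟩ - 0.3496|1⟩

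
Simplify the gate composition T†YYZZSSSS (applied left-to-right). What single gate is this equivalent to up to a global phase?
T†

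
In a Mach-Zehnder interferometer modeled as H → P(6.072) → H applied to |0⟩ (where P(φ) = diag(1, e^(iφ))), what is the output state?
(0.9889 - 0.1048i)|0⟩ + (0.01111 + 0.1048i)|1⟩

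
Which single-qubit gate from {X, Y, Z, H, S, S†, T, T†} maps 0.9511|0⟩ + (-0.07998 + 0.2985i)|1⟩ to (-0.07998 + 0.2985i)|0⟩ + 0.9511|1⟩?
X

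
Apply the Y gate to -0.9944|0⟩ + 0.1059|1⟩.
-0.1059i|0⟩ - 0.9944i|1⟩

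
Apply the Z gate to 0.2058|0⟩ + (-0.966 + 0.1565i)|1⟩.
0.2058|0⟩ + (0.966 - 0.1565i)|1⟩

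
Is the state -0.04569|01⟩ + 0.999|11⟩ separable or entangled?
Separable

Writing the state as a|00⟩ + b|01⟩ + c|10⟩ + d|11⟩, it is a product state iff ad − bc = 0.
Here (a, b, c, d) = (0, -0.04569, 0, 0.999): ad − bc = (0)(0.999) − (-0.04569)(0) = 0, so the state is separable.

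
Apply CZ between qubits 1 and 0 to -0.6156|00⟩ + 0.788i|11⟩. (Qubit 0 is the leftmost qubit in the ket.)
-0.6156|00⟩ - 0.788i|11⟩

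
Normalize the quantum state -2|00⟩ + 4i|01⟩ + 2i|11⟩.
-1/√6|00⟩ + 0.8165i|01⟩ + (1/√6)i|11⟩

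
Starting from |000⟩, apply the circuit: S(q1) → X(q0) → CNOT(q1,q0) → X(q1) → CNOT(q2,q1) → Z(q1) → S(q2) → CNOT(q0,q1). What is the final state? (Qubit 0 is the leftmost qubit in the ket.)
-|100⟩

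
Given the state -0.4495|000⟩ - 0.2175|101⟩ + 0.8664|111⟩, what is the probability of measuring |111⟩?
0.7506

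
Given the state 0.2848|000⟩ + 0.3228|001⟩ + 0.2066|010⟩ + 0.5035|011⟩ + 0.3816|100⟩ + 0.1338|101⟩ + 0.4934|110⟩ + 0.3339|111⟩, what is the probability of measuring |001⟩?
0.1042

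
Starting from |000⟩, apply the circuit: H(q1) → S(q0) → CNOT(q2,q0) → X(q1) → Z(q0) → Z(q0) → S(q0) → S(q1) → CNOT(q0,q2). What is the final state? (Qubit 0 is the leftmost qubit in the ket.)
1/√2|000⟩ + (1/√2)i|010⟩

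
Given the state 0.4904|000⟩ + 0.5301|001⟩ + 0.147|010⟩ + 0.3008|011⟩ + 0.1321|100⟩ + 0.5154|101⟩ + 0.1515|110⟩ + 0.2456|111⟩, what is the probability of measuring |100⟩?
0.01745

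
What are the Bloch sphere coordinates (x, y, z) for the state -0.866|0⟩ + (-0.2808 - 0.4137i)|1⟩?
(0.4863, 0.7165, 0.5)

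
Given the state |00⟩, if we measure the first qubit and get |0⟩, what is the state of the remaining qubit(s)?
|0⟩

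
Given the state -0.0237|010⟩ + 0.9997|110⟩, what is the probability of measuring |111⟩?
0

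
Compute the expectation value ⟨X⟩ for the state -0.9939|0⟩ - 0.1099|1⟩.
0.2185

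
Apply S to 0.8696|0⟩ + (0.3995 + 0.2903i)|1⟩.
0.8696|0⟩ + (-0.2903 + 0.3995i)|1⟩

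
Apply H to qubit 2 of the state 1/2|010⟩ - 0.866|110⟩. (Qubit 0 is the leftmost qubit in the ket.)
1/√8|010⟩ + 1/√8|011⟩ - 0.6124|110⟩ - 0.6124|111⟩

H on qubit 2 mixes each pair of kets that differ only in qubit 2: amplitudes (a, b) of (|…0…⟩, |…1…⟩) become ((a + b)/√2, (a − b)/√2). Kets absent from the input have amplitude 0.
(|010⟩, |011⟩): (a, b) = (1/2, 0) → (1/√8, 1/√8)
(|110⟩, |111⟩): (a, b) = (-0.866, 0) → (-0.6124, -0.6124)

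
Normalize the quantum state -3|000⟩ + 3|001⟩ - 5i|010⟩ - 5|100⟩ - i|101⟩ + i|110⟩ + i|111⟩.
-0.356|000⟩ + 0.356|001⟩ - 0.5934i|010⟩ - 0.5934|100⟩ - 0.1187i|101⟩ + 0.1187i|110⟩ + 0.1187i|111⟩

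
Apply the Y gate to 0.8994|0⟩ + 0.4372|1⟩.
-0.4372i|0⟩ + 0.8994i|1⟩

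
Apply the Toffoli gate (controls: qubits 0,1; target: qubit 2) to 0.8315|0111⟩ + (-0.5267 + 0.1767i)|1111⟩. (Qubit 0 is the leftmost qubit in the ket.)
0.8315|0111⟩ + (-0.5267 + 0.1767i)|1101⟩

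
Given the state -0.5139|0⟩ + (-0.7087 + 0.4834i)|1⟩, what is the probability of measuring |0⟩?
0.2641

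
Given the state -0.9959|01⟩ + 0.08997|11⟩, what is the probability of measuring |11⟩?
0.008095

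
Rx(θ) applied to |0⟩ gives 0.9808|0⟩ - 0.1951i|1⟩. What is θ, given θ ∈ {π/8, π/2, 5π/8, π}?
π/8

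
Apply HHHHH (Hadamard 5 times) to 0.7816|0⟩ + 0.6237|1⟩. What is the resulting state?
0.9937|0⟩ + 0.1117|1⟩

H² = I, so H^5 = H: a single Hadamard. With (a, b) = (0.7816, 0.6237), H gives ((a + b)/√2, (a − b)/√2) = (0.9937, 0.1117).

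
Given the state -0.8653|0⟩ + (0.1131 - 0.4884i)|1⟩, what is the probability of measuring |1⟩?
0.2513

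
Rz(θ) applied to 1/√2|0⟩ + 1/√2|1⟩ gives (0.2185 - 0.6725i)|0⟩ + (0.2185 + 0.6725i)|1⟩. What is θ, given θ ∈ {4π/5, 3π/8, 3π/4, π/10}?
4π/5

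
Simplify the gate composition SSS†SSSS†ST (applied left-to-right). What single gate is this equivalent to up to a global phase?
T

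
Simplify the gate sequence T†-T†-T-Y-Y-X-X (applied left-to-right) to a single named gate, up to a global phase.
T†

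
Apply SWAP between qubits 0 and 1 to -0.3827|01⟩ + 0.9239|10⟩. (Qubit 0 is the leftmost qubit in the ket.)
0.9239|01⟩ - 0.3827|10⟩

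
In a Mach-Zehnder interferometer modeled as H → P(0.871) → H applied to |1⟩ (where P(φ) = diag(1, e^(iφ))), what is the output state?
(0.178 - 0.3825i)|0⟩ + (0.822 + 0.3825i)|1⟩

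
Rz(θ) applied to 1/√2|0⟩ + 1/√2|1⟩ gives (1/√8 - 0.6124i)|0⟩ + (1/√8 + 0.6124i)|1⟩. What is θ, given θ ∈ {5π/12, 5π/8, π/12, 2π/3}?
2π/3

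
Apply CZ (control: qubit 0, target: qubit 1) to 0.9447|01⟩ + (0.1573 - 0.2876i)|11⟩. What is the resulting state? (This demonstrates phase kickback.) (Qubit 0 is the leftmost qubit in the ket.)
0.9447|01⟩ + (-0.1573 + 0.2876i)|11⟩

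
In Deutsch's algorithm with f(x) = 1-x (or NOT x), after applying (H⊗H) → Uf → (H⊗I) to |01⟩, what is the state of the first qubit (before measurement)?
|1⟩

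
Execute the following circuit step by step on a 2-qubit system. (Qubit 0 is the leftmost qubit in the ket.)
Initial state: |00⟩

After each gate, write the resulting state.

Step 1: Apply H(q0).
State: 1/√2|00⟩ + 1/√2|10⟩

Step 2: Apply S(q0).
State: 1/√2|00⟩ + (1/√2)i|10⟩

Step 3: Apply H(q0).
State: (1/2 + (1/2)i)|00⟩ + (1/2 - (1/2)i)|10⟩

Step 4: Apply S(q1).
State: (1/2 + (1/2)i)|00⟩ + (1/2 - (1/2)i)|10⟩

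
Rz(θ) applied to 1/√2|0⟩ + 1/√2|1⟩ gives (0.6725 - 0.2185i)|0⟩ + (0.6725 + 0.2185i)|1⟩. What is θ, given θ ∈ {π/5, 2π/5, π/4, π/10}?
π/5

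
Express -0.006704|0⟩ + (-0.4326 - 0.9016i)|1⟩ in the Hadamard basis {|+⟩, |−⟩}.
(-0.3106 - 0.6375i)|+⟩ + (0.3012 + 0.6375i)|−⟩

With |ψ⟩ = α|0⟩ + β|1⟩, the Hadamard-basis coefficients are ⟨+|ψ⟩ = (α + β)/√2 and ⟨−|ψ⟩ = (α − β)/√2.
Here α = -0.006704, β = (-0.4326 - 0.9016i): (α + β)/√2 = (-0.3106 - 0.6375i), (α − β)/√2 = (0.3012 + 0.6375i).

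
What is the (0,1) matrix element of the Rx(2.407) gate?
-0.9333i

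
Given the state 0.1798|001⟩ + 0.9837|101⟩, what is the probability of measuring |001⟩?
0.03233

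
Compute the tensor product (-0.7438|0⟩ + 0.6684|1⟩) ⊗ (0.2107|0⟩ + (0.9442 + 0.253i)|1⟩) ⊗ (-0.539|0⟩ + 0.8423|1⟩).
0.08447|000⟩ - 0.132|001⟩ + (0.3785 + 0.1014i)|010⟩ + (-0.5915 - 0.1585i)|011⟩ - 0.07591|100⟩ + 0.1186|101⟩ + (-0.3402 - 0.09115i)|110⟩ + (0.5316 + 0.1424i)|111⟩

amp(|b₁b₂…⟩) = product of the factor amplitudes for bits b₁, b₂, …; only kets whose every factor amplitude is nonzero survive.
|000⟩: (-0.7438)(0.2107)(-0.539) = 0.08447
|001⟩: (-0.7438)(0.2107)(0.8423) = -0.132
|010⟩: (-0.7438)(0.9442 + 0.253i)(-0.539) = (0.3785 + 0.1014i)
|011⟩: (-0.7438)(0.9442 + 0.253i)(0.8423) = (-0.5915 - 0.1585i)
|100⟩: (0.6684)(0.2107)(-0.539) = -0.07591
|101⟩: (0.6684)(0.2107)(0.8423) = 0.1186
|110⟩: (0.6684)(0.9442 + 0.253i)(-0.539) = (-0.3402 - 0.09115i)
|111⟩: (0.6684)(0.9442 + 0.253i)(0.8423) = (0.5316 + 0.1424i)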